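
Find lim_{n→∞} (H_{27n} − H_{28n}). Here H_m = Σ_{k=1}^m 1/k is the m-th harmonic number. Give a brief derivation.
lim = ln(27/28)

Euler-Maclaurin gives H_m = ln m + γ + 1/(2m) + O(1/m^2). The γ and O(1/m) terms cancel in the difference:
  H_{27n} − H_{28n} = ln(27n) − ln(28n) + O(1/n) = ln(27/28) + O(1/n).
Hence the limit is ln(27/28).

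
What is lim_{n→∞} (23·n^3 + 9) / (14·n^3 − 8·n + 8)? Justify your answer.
lim = 23/14

For large n the leading n^3 terms dominate both numerator and denominator. Dividing top and bottom by n^3, every other term tends to 0, leaving 23/14.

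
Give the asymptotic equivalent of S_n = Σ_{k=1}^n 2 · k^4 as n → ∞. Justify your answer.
S_n ~ 2 · n^5 / 5

By integral comparison (Euler-Maclaurin), Σ_{k=1}^n 2 · k^4 = 2 · ∫_0^n x^4 dx + O(n^4) = 2 · n^5/5 + O(n^4). (Equivalently, Faulhaber's formula gives the same leading term.)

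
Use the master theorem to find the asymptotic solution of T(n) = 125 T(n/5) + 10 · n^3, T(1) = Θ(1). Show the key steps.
T(n) = Θ(n^3 log n)

log_5 125 = 3, and f(n) = 10 · n^3 = Θ(n^(log_5 125)). This is Case 2 of the master theorem: T(n) = Θ(f(n) · log n) = Θ(n^3 log n).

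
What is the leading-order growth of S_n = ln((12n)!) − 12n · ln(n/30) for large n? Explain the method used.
S_n ~ 12n · (ln 360 − 1) + O(ln n)

Stirling: ln((12n)!) = 12n ln(12n) − 12n + O(ln n).
  S_n = 12n ln(12n) − 12n − 12n ln(n/30) + O(ln n)
      = 12n ln(12n) − 12n ln n + 12n ln 30 − 12n + O(ln n)
      = 12n ln 12 + 12n ln 30 − 12n + O(ln n)
      = 12n (ln 360 − 1) + O(ln n).
Numerically ln(360) − 1 ≈ 4.8861.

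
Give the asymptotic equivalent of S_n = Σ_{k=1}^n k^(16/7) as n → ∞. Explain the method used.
S_n ~ (7/23) · n^(23/7)

Integral comparison: Σ_{k=1}^n k^(16/7) = ∫_0^n x^(16/7) dx + O(n^(16/7)). The integral is n^(1 + 16/7) / (1 + 16/7) = n^((16+7)/7) / ((16+7)/7) = (7/23) · n^(23/7).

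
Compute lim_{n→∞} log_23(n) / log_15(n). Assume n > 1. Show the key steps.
lim = ln(15) / ln(23) = log_23(15)

Change of base: log_23(n) = ln n / ln 23 and log_15(n) = ln n / ln 15. The ratio is (ln n / ln 23) · (ln 15 / ln n) = ln 15 / ln 23, a constant independent of n. So the limit is ln 15 / ln 23 = log_23(15).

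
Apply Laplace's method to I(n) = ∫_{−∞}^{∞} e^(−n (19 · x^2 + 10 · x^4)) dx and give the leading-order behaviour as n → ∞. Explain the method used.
I(n) ~ sqrt(π/(19n))

φ(x) = 19 · x^2 + 10 · x^4 has its unique global minimum at x* = 0 (since φ'(x) = 38x + 40x^3 = 0 only at x = 0 for real x with both coefficients positive, and φ → ∞ as |x| → ∞). At x* = 0, φ(0) = 0 and φ''(0) = 38. Laplace's method then gives
  I(n) ~ sqrt(2π / (n · φ''(0))) · e^(−n φ(0)) = sqrt(2π / (38n)) = sqrt(π/(19n)).
The 10 · x^4 term contributes only at subleading order (an O(1/n) relative correction).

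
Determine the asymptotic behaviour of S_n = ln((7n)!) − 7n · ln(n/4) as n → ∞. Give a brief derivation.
S_n ~ 7n · (ln 28 − 1) + O(ln n)

Stirling: ln((7n)!) = 7n ln(7n) − 7n + O(ln n).
  S_n = 7n ln(7n) − 7n − 7n ln(n/4) + O(ln n)
      = 7n ln(7n) − 7n ln n + 7n ln 4 − 7n + O(ln n)
      = 7n ln 7 + 7n ln 4 − 7n + O(ln n)
      = 7n (ln 28 − 1) + O(ln n).
Numerically ln(28) − 1 ≈ 2.3322.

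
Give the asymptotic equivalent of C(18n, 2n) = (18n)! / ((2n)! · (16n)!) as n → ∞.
C(18n, 2n) ~ (387420489/16777216)^(2n) · sqrt(9/(16π·2n))

Write N = 2n. Apply Stirling to each factorial:
  (9N)! ~ sqrt(2π·9N) · (9N/e)^(9N),
  N! ~ sqrt(2π N) · (N/e)^N,
  (8N)! ~ sqrt(2π·8N) · (8N/e)^(8N).
The exponential factors combine to (9N)^(9N) / (N^N · (8N)^(8N)) = 9^(9N)/8^(8N) = (9^9/8^8)^N = (387420489/16777216)^N.
The square-root prefactors combine to sqrt(2π·9N) / (sqrt(2π N)·sqrt(2π·8N)) = sqrt(9 / (2π·8·N)) = sqrt(9/(16π·2n)).
Substituting N = 2n: C(18n, 2n) ~ (387420489/16777216)^(2n) · sqrt(9/(16π·2n)).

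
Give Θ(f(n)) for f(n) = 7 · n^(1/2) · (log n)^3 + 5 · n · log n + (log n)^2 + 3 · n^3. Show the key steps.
f(n) ∈ Θ(n^3)

Compare the terms by growth order. For large n, n^a · (log n)^b dominates n^a' · (log n)^b' iff a > a', or (a = a' and b > b'). Ranking the 4 terms shows the dominant one is 3 · n^3. Hence f(n) ∈ Θ(n^3).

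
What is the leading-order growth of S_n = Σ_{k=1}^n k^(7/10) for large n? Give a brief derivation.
S_n ~ (10/17) · n^(17/10)

Integral comparison: Σ_{k=1}^n k^(7/10) = ∫_0^n x^(7/10) dx + O(n^(7/10)). The integral is n^(1 + 7/10) / (1 + 7/10) = n^((7+10)/10) / ((7+10)/10) = (10/17) · n^(17/10).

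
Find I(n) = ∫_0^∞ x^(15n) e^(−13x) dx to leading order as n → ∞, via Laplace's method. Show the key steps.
I(n) ~ (sqrt(2π·15n) / 13) · (15n/(13e))^(15n)

Write the integrand as exp(15n ln x − 13x) and set f(x) = 15n ln x − 13x. Then f'(x) = 15n/x − 13 = 0 at x* = 15n/13, and f''(x*) = −15n/x*^2 = −13^2/(15n). Laplace's method (interior maximum) gives
  I(n) ~ e^(f(x*)) · sqrt(2π / |f''(x*)|)
        = exp(15n ln(15n/13) − 15n) · sqrt(2π · 15n / 13^2)
        = (15n/13)^(15n) e^(−15n) · sqrt(2π·15n) / 13
        = (sqrt(2π·15n) / 13) · (15n/(13e))^(15n).
This matches Γ(15n+1)/13^(15n+1) with Stirling applied to Γ.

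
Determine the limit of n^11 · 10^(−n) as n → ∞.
lim = 0

Exponentials with base > 1 dominate every fixed polynomial: for any fixed c, n^c / 10^n → 0 as n → ∞ (e.g. by the ratio test, or by writing 10^n = e^(n ln 10) and noting e^(n ln 10) / n^c → ∞). Hence n^11 · 10^(−n) = n^11 / 10^n → 0.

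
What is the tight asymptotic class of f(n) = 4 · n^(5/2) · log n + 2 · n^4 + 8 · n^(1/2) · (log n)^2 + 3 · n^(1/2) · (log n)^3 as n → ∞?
f(n) ∈ Θ(n^4)

Compare the terms by growth order. For large n, n^a · (log n)^b dominates n^a' · (log n)^b' iff a > a', or (a = a' and b > b'). Ranking the 4 terms shows the dominant one is 2 · n^4. Hence f(n) ∈ Θ(n^4).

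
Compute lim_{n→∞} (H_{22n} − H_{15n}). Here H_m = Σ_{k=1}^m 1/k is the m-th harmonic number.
lim = ln(22/15)

Euler-Maclaurin gives H_m = ln m + γ + 1/(2m) + O(1/m^2). The γ and O(1/m) terms cancel in the difference:
  H_{22n} − H_{15n} = ln(22n) − ln(15n) + O(1/n) = ln(22/15) + O(1/n).
Hence the limit is ln(22/15).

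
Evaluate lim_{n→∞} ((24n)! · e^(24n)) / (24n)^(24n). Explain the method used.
lim = ∞

Stirling: (24n)! ~ sqrt(2π·24n) · (24n/e)^(24n). Hence
  (24n)! · e^(24n) / (24n)^(24n) ~ sqrt(2π·24n) = sqrt(2π·24) · sqrt(n) → ∞.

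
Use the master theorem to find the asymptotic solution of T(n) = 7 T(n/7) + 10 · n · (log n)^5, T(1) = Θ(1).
T(n) = Θ(n · (log n)^6)

Here log_7 7 = 1 and f(n) = 10 · n · (log n)^5 = Θ(n^(log_7 7) · (log n)^5). This is the extended Case 2 of the master theorem (f matches the critical exponent up to log factors), giving T(n) = Θ(n^(log_7 7) · (log n)^(5+1)) = Θ(n · (log n)^6).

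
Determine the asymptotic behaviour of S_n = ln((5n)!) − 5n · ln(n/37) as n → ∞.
S_n ~ 5n · (ln 185 − 1) + O(ln n)

Stirling: ln((5n)!) = 5n ln(5n) − 5n + O(ln n).
  S_n = 5n ln(5n) − 5n − 5n ln(n/37) + O(ln n)
      = 5n ln(5n) − 5n ln n + 5n ln 37 − 5n + O(ln n)
      = 5n ln 5 + 5n ln 37 − 5n + O(ln n)
      = 5n (ln 185 − 1) + O(ln n).
Numerically ln(185) − 1 ≈ 4.2204.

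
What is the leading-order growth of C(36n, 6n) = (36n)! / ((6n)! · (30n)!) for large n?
C(36n, 6n) ~ (46656/3125)^(6n) · sqrt(3/(5π·6n))

Write N = 6n. Apply Stirling to each factorial:
  (6N)! ~ sqrt(2π·6N) · (6N/e)^(6N),
  N! ~ sqrt(2π N) · (N/e)^N,
  (5N)! ~ sqrt(2π·5N) · (5N/e)^(5N).
The exponential factors combine to (6N)^(6N) / (N^N · (5N)^(5N)) = 6^(6N)/5^(5N) = (6^6/5^5)^N = (46656/3125)^N.
The square-root prefactors combine to sqrt(2π·6N) / (sqrt(2π N)·sqrt(2π·5N)) = sqrt(6 / (2π·5·N)) = sqrt(3/(5π·6n)).
Substituting N = 6n: C(36n, 6n) ~ (46656/3125)^(6n) · sqrt(3/(5π·6n)).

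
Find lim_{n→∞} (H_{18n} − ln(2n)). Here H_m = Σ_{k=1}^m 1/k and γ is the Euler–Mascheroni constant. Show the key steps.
lim = ln 9 + γ

By Euler-Maclaurin, H_m = ln m + γ + O(1/m). So
  H_{18n} − ln(2n) = ln(18n) + γ − ln(2n) + O(1/n)
                       = ln(18/2) + γ + O(1/n).
Hence the limit is ln(18/2) + γ (= ln 9).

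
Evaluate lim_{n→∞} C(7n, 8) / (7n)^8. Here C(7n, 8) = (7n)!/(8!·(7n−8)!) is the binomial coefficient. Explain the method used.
lim = 1/8! = 1/40320

With N = 7n → ∞: C(N, 8) / N^8 = [N(N−1)…(N−7)] / (8! · N^8) = (1/8!) · 1 · (1 − 1/(7n)) · … · (1 − 7/(7n)). Each factor → 1 as N → ∞, so the limit is 1/8! = 1/40320.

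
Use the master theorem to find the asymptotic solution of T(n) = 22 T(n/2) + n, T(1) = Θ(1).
T(n) = Θ(n^(log_2 22))

Master theorem: compare f(n) = n to n^(log_2 22) where log_2 22 ≈ 4.459. Since 1 < log_2 22, we have f(n) = O(n^(log_2 22 − ε)) for some ε > 0 — Case 1. Hence T(n) = Θ(n^(log_2 22)).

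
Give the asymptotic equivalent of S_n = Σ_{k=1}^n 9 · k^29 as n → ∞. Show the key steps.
S_n ~ 3 · n^30 / 10

By integral comparison (Euler-Maclaurin), Σ_{k=1}^n 9 · k^29 = 9 · ∫_0^n x^29 dx + O(n^29) = 9 · n^30/30 = 3 · n^30 / 10 + O(n^29). (Equivalently, Faulhaber's formula gives the same leading term.)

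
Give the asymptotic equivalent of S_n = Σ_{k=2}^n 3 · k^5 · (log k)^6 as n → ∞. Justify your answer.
S_n ~ n^6 · (log n)^6 / 2

By integral comparison, S_n = ∫_1^n 3 · x^5 · (log x)^6 dx + O(n^5 · (log n)^6). For the integral, the leading term of ∫_1^n x^5 (log x)^6 dx is n^6/6 · (log n)^6 (by repeated integration by parts; each step lowers the log-exponent and produces a relatively O(1/log n) correction). Hence S_n ~ n^6 · (log n)^6 / 2.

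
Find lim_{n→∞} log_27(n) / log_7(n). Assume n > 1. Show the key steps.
lim = ln(7) / ln(27) = log_27(7)

Change of base: log_27(n) = ln n / ln 27 and log_7(n) = ln n / ln 7. The ratio is (ln n / ln 27) · (ln 7 / ln n) = ln 7 / ln 27, a constant independent of n. So the limit is ln 7 / ln 27 = log_27(7).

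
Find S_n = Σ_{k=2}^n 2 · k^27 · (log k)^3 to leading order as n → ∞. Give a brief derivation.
S_n ~ n^28 · (log n)^3 / 14

By integral comparison, S_n = ∫_1^n 2 · x^27 · (log x)^3 dx + O(n^27 · (log n)^3). For the integral, the leading term of ∫_1^n x^27 (log x)^3 dx is n^28/28 · (log n)^3 (by repeated integration by parts; each step lowers the log-exponent and produces a relatively O(1/log n) correction). Hence S_n ~ n^28 · (log n)^3 / 14.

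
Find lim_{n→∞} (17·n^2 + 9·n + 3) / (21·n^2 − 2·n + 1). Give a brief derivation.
lim = 17/21

For large n the leading n^2 terms dominate both numerator and denominator. Dividing top and bottom by n^2, every other term tends to 0, leaving 17/21.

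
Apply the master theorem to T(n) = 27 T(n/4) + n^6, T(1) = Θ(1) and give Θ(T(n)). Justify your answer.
T(n) = Θ(n^6)

log_4 27 ≈ 2.377. f(n) = n^6 dominates n^(log_4 27) since 6 > 2.377, and the regularity condition a·f(n/b) = 27·(n/4)^6 = (27/4096)·n^6 ≤ c·f(n) holds with c = 27/4096 ≈ 0.00659 < 1. So this is Case 3: T(n) = Θ(f(n)) = Θ(n^6).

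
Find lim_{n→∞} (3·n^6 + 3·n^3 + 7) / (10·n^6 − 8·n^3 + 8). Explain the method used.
lim = 3/10

For large n the leading n^6 terms dominate both numerator and denominator. Dividing top and bottom by n^6, every other term tends to 0, leaving 3/10.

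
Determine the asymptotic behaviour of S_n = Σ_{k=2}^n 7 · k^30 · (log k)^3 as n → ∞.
S_n ~ 7 · n^31 · (log n)^3 / 31

By integral comparison, S_n = ∫_1^n 7 · x^30 · (log x)^3 dx + O(n^30 · (log n)^3). For the integral, the leading term of ∫_1^n x^30 (log x)^3 dx is n^31/31 · (log n)^3 (by repeated integration by parts; each step lowers the log-exponent and produces a relatively O(1/log n) correction). Hence S_n ~ 7 · n^31 · (log n)^3 / 31.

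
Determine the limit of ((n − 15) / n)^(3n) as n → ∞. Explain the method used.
lim = e^(−45)

Rewrite as (1 − 15/n)^(3n). By the standard limit (1 + x/n)^n → e^x, we have (1 − 15/n)^n → e^(−15), and raising to the 3rd power gives e^(−45).
More precisely, ln[(1 − 15/n)^(3n)] = 3n · ln(1 − 15/n) = 3n · (-15/n + O(1/n^2)) = -45 + O(1/n) → -45.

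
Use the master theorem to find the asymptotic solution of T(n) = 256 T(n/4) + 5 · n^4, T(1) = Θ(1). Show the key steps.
T(n) = Θ(n^4 log n)

log_4 256 = 4, and f(n) = 5 · n^4 = Θ(n^(log_4 256)). This is Case 2 of the master theorem: T(n) = Θ(f(n) · log n) = Θ(n^4 log n).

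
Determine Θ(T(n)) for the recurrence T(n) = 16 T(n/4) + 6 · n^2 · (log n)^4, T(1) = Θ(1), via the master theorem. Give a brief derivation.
T(n) = Θ(n^2 · (log n)^5)

Here log_4 16 = 2 and f(n) = 6 · n^2 · (log n)^4 = Θ(n^(log_4 16) · (log n)^4). This is the extended Case 2 of the master theorem (f matches the critical exponent up to log factors), giving T(n) = Θ(n^(log_4 16) · (log n)^(4+1)) = Θ(n^2 · (log n)^5).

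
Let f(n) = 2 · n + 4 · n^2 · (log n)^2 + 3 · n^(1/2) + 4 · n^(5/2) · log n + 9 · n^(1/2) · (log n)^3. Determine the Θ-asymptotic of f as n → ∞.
f(n) ∈ Θ(n^(5/2) · log n)

Compare the terms by growth order. For large n, n^a · (log n)^b dominates n^a' · (log n)^b' iff a > a', or (a = a' and b > b'). Ranking the 5 terms shows the dominant one is 4 · n^(5/2) · log n. Hence f(n) ∈ Θ(n^(5/2) · log n).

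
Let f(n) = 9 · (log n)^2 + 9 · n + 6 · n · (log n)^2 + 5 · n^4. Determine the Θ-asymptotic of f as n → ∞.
f(n) ∈ Θ(n^4)

Compare the terms by growth order. For large n, n^a · (log n)^b dominates n^a' · (log n)^b' iff a > a', or (a = a' and b > b'). Ranking the 4 terms shows the dominant one is 5 · n^4. Hence f(n) ∈ Θ(n^4).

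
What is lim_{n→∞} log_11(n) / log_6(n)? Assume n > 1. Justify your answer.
lim = ln(6) / ln(11) = log_11(6)

Change of base: log_11(n) = ln n / ln 11 and log_6(n) = ln n / ln 6. The ratio is (ln n / ln 11) · (ln 6 / ln n) = ln 6 / ln 11, a constant independent of n. So the limit is ln 6 / ln 11 = log_11(6).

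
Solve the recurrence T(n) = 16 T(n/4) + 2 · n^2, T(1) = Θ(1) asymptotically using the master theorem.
T(n) = Θ(n^2 log n)

log_4 16 = 2, and f(n) = 2 · n^2 = Θ(n^(log_4 16)). This is Case 2 of the master theorem: T(n) = Θ(f(n) · log n) = Θ(n^2 log n).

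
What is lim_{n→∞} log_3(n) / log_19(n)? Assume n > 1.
lim = ln(19) / ln(3) = log_3(19)

Change of base: log_3(n) = ln n / ln 3 and log_19(n) = ln n / ln 19. The ratio is (ln n / ln 3) · (ln 19 / ln n) = ln 19 / ln 3, a constant independent of n. So the limit is ln 19 / ln 3 = log_3(19).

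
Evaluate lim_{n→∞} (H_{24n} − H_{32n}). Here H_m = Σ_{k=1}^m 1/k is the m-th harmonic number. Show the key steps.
lim = ln(24/32) = ln(3/4)

Euler-Maclaurin gives H_m = ln m + γ + 1/(2m) + O(1/m^2). The γ and O(1/m) terms cancel in the difference:
  H_{24n} − H_{32n} = ln(24n) − ln(32n) + O(1/n) = ln(24/32) + O(1/n).
Hence the limit is ln(24/32) = ln(3/4).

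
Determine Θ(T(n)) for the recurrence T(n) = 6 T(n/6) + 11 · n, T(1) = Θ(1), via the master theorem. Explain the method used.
T(n) = Θ(n log n)

log_6 6 = 1, and f(n) = 11 · n = Θ(n^(log_6 6)). This is Case 2 of the master theorem: T(n) = Θ(f(n) · log n) = Θ(n log n).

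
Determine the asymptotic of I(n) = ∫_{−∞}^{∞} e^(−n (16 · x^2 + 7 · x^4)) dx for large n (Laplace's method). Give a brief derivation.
I(n) ~ sqrt(π/(16n))

φ(x) = 16 · x^2 + 7 · x^4 has its unique global minimum at x* = 0 (since φ'(x) = 32x + 28x^3 = 0 only at x = 0 for real x with both coefficients positive, and φ → ∞ as |x| → ∞). At x* = 0, φ(0) = 0 and φ''(0) = 32. Laplace's method then gives
  I(n) ~ sqrt(2π / (n · φ''(0))) · e^(−n φ(0)) = sqrt(2π / (32n)) = sqrt(π/(16n)).
The 7 · x^4 term contributes only at subleading order (an O(1/n) relative correction).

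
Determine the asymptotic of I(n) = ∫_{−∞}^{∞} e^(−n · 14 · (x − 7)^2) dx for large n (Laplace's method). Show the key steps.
I(n) = sqrt(π/(14n))

Here φ(x) = 14 · (x − 7)^2 has its unique minimum at x* = 7 with φ(x*) = 0 and φ''(x*) = 28. Laplace's method gives
  I(n) ~ e^(−n φ(x*)) · sqrt(2π / (n · φ''(x*))) = sqrt(2π / (28n)) = sqrt(π/(14n)).
This is exact: substituting u = (x − 7)·sqrt(14n) gives I(n) = (1/sqrt(14n)) ∫_{−∞}^{∞} e^(−u^2) du = sqrt(π/(14n)).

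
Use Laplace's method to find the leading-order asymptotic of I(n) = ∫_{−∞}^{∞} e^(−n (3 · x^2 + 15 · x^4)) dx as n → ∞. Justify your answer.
I(n) ~ sqrt(π/(3n))

φ(x) = 3 · x^2 + 15 · x^4 has its unique global minimum at x* = 0 (since φ'(x) = 6x + 60x^3 = 0 only at x = 0 for real x with both coefficients positive, and φ → ∞ as |x| → ∞). At x* = 0, φ(0) = 0 and φ''(0) = 6. Laplace's method then gives
  I(n) ~ sqrt(2π / (n · φ''(0))) · e^(−n φ(0)) = sqrt(2π / (6n)) = sqrt(π/(3n)).
The 15 · x^4 term contributes only at subleading order (an O(1/n) relative correction).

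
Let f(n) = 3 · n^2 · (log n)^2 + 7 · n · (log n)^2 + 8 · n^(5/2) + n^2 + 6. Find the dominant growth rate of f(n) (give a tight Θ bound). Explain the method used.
f(n) ∈ Θ(n^(5/2))

Compare the terms by growth order. For large n, n^a · (log n)^b dominates n^a' · (log n)^b' iff a > a', or (a = a' and b > b'). Ranking the 5 terms shows the dominant one is 8 · n^(5/2). Hence f(n) ∈ Θ(n^(5/2)).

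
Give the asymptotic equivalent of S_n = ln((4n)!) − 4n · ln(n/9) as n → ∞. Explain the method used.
S_n ~ 4n · (ln 36 − 1) + O(ln n)

Stirling: ln((4n)!) = 4n ln(4n) − 4n + O(ln n).
  S_n = 4n ln(4n) − 4n − 4n ln(n/9) + O(ln n)
      = 4n ln(4n) − 4n ln n + 4n ln 9 − 4n + O(ln n)
      = 4n ln 4 + 4n ln 9 − 4n + O(ln n)
      = 4n (ln 36 − 1) + O(ln n).
Numerically ln(36) − 1 ≈ 2.5835.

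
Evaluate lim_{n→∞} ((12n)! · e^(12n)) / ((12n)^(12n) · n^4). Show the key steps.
lim = 0

Stirling: (12n)! ~ sqrt(2π·12n) · (12n/e)^(12n). Hence
  (12n)! · e^(12n) / (12n)^(12n) ~ sqrt(2π·12n).
Dividing by n^4: sqrt(2π·12n) / n^4 = sqrt(2π·12) · n^((1−8)/2), so the expression behaves like sqrt(2π·12) · n^((1−8)/2) → 0.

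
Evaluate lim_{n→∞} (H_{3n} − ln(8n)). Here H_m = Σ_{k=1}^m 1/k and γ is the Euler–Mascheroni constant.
lim = ln(3/8) + γ

By Euler-Maclaurin, H_m = ln m + γ + O(1/m). So
  H_{3n} − ln(8n) = ln(3n) + γ − ln(8n) + O(1/n)
                       = ln(3/8) + γ + O(1/n).
Hence the limit is ln(3/8) + γ.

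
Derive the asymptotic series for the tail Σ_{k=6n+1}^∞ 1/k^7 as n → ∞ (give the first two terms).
Σ_{k>6n} 1/k^7 = 1/(6 · (6n)^6) − 1/(2 · (6n)^7) + O(1/(6n)^8)

Compare to the integral: ∫_{6n}^∞ x^(−7) dx = [−x^(−6)/6]_{6n}^∞ = 1/((7−1)·(6n)^6). The Euler-Maclaurin correction adds −f(6n)/2 = −1/(2·(6n)^7). Euler-Maclaurin then gives
  Σ_{k>6n} 1/k^7 = ∫_{6n}^∞ dx/x^7 − 1/(2·(6n)^7) + O(1/(6n)^8).
(Equivalently this is ζ(7) − Σ_{k≤6n} 1/k^7.)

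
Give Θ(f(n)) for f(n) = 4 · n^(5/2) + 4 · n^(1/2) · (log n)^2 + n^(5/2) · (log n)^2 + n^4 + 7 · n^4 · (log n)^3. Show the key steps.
f(n) ∈ Θ(n^4 · (log n)^3)

Compare the terms by growth order. For large n, n^a · (log n)^b dominates n^a' · (log n)^b' iff a > a', or (a = a' and b > b'). Ranking the 5 terms shows the dominant one is 7 · n^4 · (log n)^3. Hence f(n) ∈ Θ(n^4 · (log n)^3).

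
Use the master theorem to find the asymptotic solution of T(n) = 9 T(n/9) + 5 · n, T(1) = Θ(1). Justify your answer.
T(n) = Θ(n log n)

log_9 9 = 1, and f(n) = 5 · n = Θ(n^(log_9 9)). This is Case 2 of the master theorem: T(n) = Θ(f(n) · log n) = Θ(n log n).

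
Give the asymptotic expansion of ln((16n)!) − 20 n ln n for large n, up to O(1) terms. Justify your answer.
ln((16n)!) − 20 n ln n = −4 n ln n + 16(ln 16 − 1) n + (1/2) ln(2π·16n) + O(1/n)

Stirling: ln((16n)!) = 16n ln(16n) − 16n + (1/2) ln(2π·16n) + O(1/n).
Expand 16n ln(16n) = 16n (ln n + ln 16) = 16n ln n + 16n ln 16.
Subtract 20n ln n: leading term is (16 − 20) n ln n = −4 n ln n. The next term is 16n ln 16 − 16n = 16(ln 16 − 1) n. Then the (1/2) ln(2π·16n) correction.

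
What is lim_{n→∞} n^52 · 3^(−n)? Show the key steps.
lim = 0

Exponentials with base > 1 dominate every fixed polynomial: for any fixed c, n^c / 3^n → 0 as n → ∞ (e.g. by the ratio test, or by writing 3^n = e^(n ln 3) and noting e^(n ln 3) / n^c → ∞). Hence n^52 · 3^(−n) = n^52 / 3^n → 0.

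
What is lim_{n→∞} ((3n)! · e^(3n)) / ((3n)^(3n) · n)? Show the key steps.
lim = 0

Stirling: (3n)! ~ sqrt(2π·3n) · (3n/e)^(3n). Hence
  (3n)! · e^(3n) / (3n)^(3n) ~ sqrt(2π·3n).
Dividing by n: sqrt(2π·3n) / n = sqrt(2π·3) · n^((1−2)/2), so the expression behaves like sqrt(2π·3) · n^((1−2)/2) → 0.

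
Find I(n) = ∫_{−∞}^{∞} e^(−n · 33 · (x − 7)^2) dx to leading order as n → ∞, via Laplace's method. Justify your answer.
I(n) = sqrt(π/(33n))

Here φ(x) = 33 · (x − 7)^2 has its unique minimum at x* = 7 with φ(x*) = 0 and φ''(x*) = 66. Laplace's method gives
  I(n) ~ e^(−n φ(x*)) · sqrt(2π / (n · φ''(x*))) = sqrt(2π / (66n)) = sqrt(π/(33n)).
This is exact: substituting u = (x − 7)·sqrt(33n) gives I(n) = (1/sqrt(33n)) ∫_{−∞}^{∞} e^(−u^2) du = sqrt(π/(33n)).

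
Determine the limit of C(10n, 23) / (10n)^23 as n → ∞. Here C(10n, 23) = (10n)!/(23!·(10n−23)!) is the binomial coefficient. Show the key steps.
lim = 1/23! = 1/25852016738884976640000

With N = 10n → ∞: C(N, 23) / N^23 = [N(N−1)…(N−22)] / (23! · N^23) = (1/23!) · 1 · (1 − 1/(10n)) · … · (1 − 22/(10n)). Each factor → 1 as N → ∞, so the limit is 1/23! = 1/25852016738884976640000.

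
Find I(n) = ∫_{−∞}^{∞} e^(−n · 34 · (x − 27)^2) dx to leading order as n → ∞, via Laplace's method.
I(n) = sqrt(π/(34n))

Here φ(x) = 34 · (x − 27)^2 has its unique minimum at x* = 27 with φ(x*) = 0 and φ''(x*) = 68. Laplace's method gives
  I(n) ~ e^(−n φ(x*)) · sqrt(2π / (n · φ''(x*))) = sqrt(2π / (68n)) = sqrt(π/(34n)).
This is exact: substituting u = (x − 27)·sqrt(34n) gives I(n) = (1/sqrt(34n)) ∫_{−∞}^{∞} e^(−u^2) du = sqrt(π/(34n)).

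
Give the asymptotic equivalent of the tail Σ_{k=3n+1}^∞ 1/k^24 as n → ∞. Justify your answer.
Σ_{k>3n} 1/k^24 ~ 1/(23 · (3n)^23)

Compare to the integral: ∫_{3n}^∞ x^(−24) dx = [−x^(−23)/23]_{3n}^∞ = 1/((24−1)·(3n)^23). Euler-Maclaurin then gives
  Σ_{k>3n} 1/k^24 = ∫_{3n}^∞ dx/x^24 − 1/(2·(3n)^24) + O(1/(3n)^25).
(Equivalently this is ζ(24) − Σ_{k≤3n} 1/k^24.)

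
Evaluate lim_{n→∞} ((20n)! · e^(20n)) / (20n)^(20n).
lim = ∞

Stirling: (20n)! ~ sqrt(2π·20n) · (20n/e)^(20n). Hence
  (20n)! · e^(20n) / (20n)^(20n) ~ sqrt(2π·20n) = sqrt(2π·20) · sqrt(n) → ∞.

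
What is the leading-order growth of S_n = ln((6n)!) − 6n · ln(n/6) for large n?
S_n ~ 6n · (ln 36 − 1) + O(ln n)

Stirling: ln((6n)!) = 6n ln(6n) − 6n + O(ln n).
  S_n = 6n ln(6n) − 6n − 6n ln(n/6) + O(ln n)
      = 6n ln(6n) − 6n ln n + 6n ln 6 − 6n + O(ln n)
      = 6n ln 6 + 6n ln 6 − 6n + O(ln n)
      = 6n (ln 36 − 1) + O(ln n).
Numerically ln(36) − 1 ≈ 2.5835.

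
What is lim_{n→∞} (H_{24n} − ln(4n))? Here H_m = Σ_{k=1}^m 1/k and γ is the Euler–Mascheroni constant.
lim = ln 6 + γ

By Euler-Maclaurin, H_m = ln m + γ + O(1/m). So
  H_{24n} − ln(4n) = ln(24n) + γ − ln(4n) + O(1/n)
                       = ln(24/4) + γ + O(1/n).
Hence the limit is ln(24/4) + γ (= ln 6).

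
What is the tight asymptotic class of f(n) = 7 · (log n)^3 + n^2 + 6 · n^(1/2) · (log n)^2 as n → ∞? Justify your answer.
f(n) ∈ Θ(n^2)

Compare the terms by growth order. For large n, n^a · (log n)^b dominates n^a' · (log n)^b' iff a > a', or (a = a' and b > b'). Ranking the 3 terms shows the dominant one is n^2. Hence f(n) ∈ Θ(n^2).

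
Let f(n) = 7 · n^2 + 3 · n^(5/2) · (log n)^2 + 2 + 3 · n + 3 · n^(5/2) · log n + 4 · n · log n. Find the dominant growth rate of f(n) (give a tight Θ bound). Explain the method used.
f(n) ∈ Θ(n^(5/2) · (log n)^2)

Compare the terms by growth order. For large n, n^a · (log n)^b dominates n^a' · (log n)^b' iff a > a', or (a = a' and b > b'). Ranking the 6 terms shows the dominant one is 3 · n^(5/2) · (log n)^2. Hence f(n) ∈ Θ(n^(5/2) · (log n)^2).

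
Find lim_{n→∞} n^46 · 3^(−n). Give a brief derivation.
lim = 0

Exponentials with base > 1 dominate every fixed polynomial: for any fixed c, n^c / 3^n → 0 as n → ∞ (e.g. by the ratio test, or by writing 3^n = e^(n ln 3) and noting e^(n ln 3) / n^c → ∞). Hence n^46 · 3^(−n) = n^46 / 3^n → 0.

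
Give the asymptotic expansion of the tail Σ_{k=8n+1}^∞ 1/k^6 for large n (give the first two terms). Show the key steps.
Σ_{k>8n} 1/k^6 = 1/(5 · (8n)^5) − 1/(2 · (8n)^6) + O(1/(8n)^7)

Compare to the integral: ∫_{8n}^∞ x^(−6) dx = [−x^(−5)/5]_{8n}^∞ = 1/((6−1)·(8n)^5). The Euler-Maclaurin correction adds −f(8n)/2 = −1/(2·(8n)^6). Euler-Maclaurin then gives
  Σ_{k>8n} 1/k^6 = ∫_{8n}^∞ dx/x^6 − 1/(2·(8n)^6) + O(1/(8n)^7).
(Equivalently this is ζ(6) − Σ_{k≤8n} 1/k^6.)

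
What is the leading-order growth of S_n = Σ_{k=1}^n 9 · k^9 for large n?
S_n ~ 9 · n^10 / 10

By integral comparison (Euler-Maclaurin), Σ_{k=1}^n 9 · k^9 = 9 · ∫_0^n x^9 dx + O(n^9) = 9 · n^10/10 + O(n^9). (Equivalently, Faulhaber's formula gives the same leading term.)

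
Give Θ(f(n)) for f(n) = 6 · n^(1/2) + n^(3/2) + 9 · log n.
f(n) ∈ Θ(n^(3/2))

Compare the terms by growth order. For large n, n^a · (log n)^b dominates n^a' · (log n)^b' iff a > a', or (a = a' and b > b'). Ranking the 3 terms shows the dominant one is n^(3/2). Hence f(n) ∈ Θ(n^(3/2)).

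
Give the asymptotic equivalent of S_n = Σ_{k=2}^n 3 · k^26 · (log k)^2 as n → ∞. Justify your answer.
S_n ~ n^27 · (log n)^2 / 9

By integral comparison, S_n = ∫_1^n 3 · x^26 · (log x)^2 dx + O(n^26 · (log n)^2). For the integral, the leading term of ∫_1^n x^26 (log x)^2 dx is n^27/27 · (log n)^2 (by repeated integration by parts; each step lowers the log-exponent and produces a relatively O(1/log n) correction). Hence S_n ~ n^27 · (log n)^2 / 9.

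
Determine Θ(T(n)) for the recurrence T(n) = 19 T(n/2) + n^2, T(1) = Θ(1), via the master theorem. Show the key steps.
T(n) = Θ(n^(log_2 19))

Master theorem: compare f(n) = n^2 to n^(log_2 19) where log_2 19 ≈ 4.248. Since 2 < log_2 19, we have f(n) = O(n^(log_2 19 − ε)) for some ε > 0 — Case 1. Hence T(n) = Θ(n^(log_2 19)).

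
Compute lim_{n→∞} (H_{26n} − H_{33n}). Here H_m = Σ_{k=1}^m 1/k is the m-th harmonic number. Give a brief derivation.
lim = ln(26/33)

Euler-Maclaurin gives H_m = ln m + γ + 1/(2m) + O(1/m^2). The γ and O(1/m) terms cancel in the difference:
  H_{26n} − H_{33n} = ln(26n) − ln(33n) + O(1/n) = ln(26/33) + O(1/n).
Hence the limit is ln(26/33).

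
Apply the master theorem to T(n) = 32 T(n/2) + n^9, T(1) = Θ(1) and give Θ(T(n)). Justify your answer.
T(n) = Θ(n^9)

log_2 32 ≈ 5.000. f(n) = n^9 dominates n^(log_2 32) since 9 > 5.000, and the regularity condition a·f(n/b) = 32·(n/2)^9 = (32/512)·n^9 ≤ c·f(n) holds with c = 32/512 ≈ 0.0625 < 1. So this is Case 3: T(n) = Θ(f(n)) = Θ(n^9).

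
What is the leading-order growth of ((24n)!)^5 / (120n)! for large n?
((24n)!)^5/(120n)! ~ ((2π·24n)^(4/2) / sqrt(5)) · 5^(−5·24n)  →  0

Write N = 24n. Stirling: N! ~ sqrt(2π N)(N/e)^N and (5N)! ~ sqrt(2π·5N)·(5N/e)^(5N).
  (N!)^5/(5N)! ~ (2π N)^(5/2) (N/e)^(5N) / [sqrt(2π·5N) (5N/e)^(5N)]
     = (2π N)^(5/2) / sqrt(2π·5N) · (N/(5N))^(5N)
     = (2π N)^((5−1)/2) / sqrt(5) · 5^(−5N).
Since 5^5 > 1, the factor 5^(−5N) decays exponentially, so the ratio → 0. Substituting N = 24n gives the stated form.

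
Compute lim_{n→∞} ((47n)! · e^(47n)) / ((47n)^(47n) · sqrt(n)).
lim = sqrt(2π·47)

Stirling: (47n)! ~ sqrt(2π·47n) · (47n/e)^(47n). Hence
  (47n)! · e^(47n) / (47n)^(47n) ~ sqrt(2π·47n).
Dividing by sqrt(n): sqrt(2π·47n) / sqrt(n) = sqrt(2π·47) · n^((1−1)/2), so the limit is sqrt(2π·47).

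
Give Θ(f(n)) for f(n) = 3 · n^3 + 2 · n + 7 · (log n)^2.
f(n) ∈ Θ(n^3)

Compare the terms by growth order. For large n, n^a · (log n)^b dominates n^a' · (log n)^b' iff a > a', or (a = a' and b > b'). Ranking the 3 terms shows the dominant one is 3 · n^3. Hence f(n) ∈ Θ(n^3).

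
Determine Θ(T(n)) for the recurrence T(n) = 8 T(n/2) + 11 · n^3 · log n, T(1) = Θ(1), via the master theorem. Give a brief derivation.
T(n) = Θ(n^3 · (log n)^2)

Here log_2 8 = 3 and f(n) = 11 · n^3 · log n = Θ(n^(log_2 8) · (log n)^1). This is the extended Case 2 of the master theorem (f matches the critical exponent up to log factors), giving T(n) = Θ(n^(log_2 8) · (log n)^(1+1)) = Θ(n^3 · (log n)^2).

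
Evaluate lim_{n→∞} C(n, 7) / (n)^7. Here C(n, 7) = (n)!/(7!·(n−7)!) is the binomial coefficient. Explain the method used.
lim = 1/7! = 1/5040

With N = n → ∞: C(N, 7) / N^7 = [N(N−1)…(N−6)] / (7! · N^7) = (1/7!) · 1 · (1 − 1/n) · … · (1 − 6/n). Each factor → 1 as N → ∞, so the limit is 1/7! = 1/5040.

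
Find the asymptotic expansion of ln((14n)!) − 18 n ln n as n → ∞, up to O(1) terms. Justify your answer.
ln((14n)!) − 18 n ln n = −4 n ln n + 14(ln 14 − 1) n + (1/2) ln(2π·14n) + O(1/n)

Stirling: ln((14n)!) = 14n ln(14n) − 14n + (1/2) ln(2π·14n) + O(1/n).
Expand 14n ln(14n) = 14n (ln n + ln 14) = 14n ln n + 14n ln 14.
Subtract 18n ln n: leading term is (14 − 18) n ln n = −4 n ln n. The next term is 14n ln 14 − 14n = 14(ln 14 − 1) n. Then the (1/2) ln(2π·14n) correction.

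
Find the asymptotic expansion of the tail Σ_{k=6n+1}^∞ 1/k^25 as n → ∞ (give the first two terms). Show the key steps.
Σ_{k>6n} 1/k^25 = 1/(24 · (6n)^24) − 1/(2 · (6n)^25) + O(1/(6n)^26)

Compare to the integral: ∫_{6n}^∞ x^(−25) dx = [−x^(−24)/24]_{6n}^∞ = 1/((25−1)·(6n)^24). The Euler-Maclaurin correction adds −f(6n)/2 = −1/(2·(6n)^25). Euler-Maclaurin then gives
  Σ_{k>6n} 1/k^25 = ∫_{6n}^∞ dx/x^25 − 1/(2·(6n)^25) + O(1/(6n)^26).
(Equivalently this is ζ(25) − Σ_{k≤6n} 1/k^25.)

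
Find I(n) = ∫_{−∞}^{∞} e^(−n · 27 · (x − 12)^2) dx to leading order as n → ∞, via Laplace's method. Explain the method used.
I(n) = sqrt(π/(27n))

Here φ(x) = 27 · (x − 12)^2 has its unique minimum at x* = 12 with φ(x*) = 0 and φ''(x*) = 54. Laplace's method gives
  I(n) ~ e^(−n φ(x*)) · sqrt(2π / (n · φ''(x*))) = sqrt(2π / (54n)) = sqrt(π/(27n)).
This is exact: substituting u = (x − 12)·sqrt(27n) gives I(n) = (1/sqrt(27n)) ∫_{−∞}^{∞} e^(−u^2) du = sqrt(π/(27n)).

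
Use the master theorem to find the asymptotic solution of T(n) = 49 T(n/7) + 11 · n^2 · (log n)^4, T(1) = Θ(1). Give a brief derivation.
T(n) = Θ(n^2 · (log n)^5)

Here log_7 49 = 2 and f(n) = 11 · n^2 · (log n)^4 = Θ(n^(log_7 49) · (log n)^4). This is the extended Case 2 of the master theorem (f matches the critical exponent up to log factors), giving T(n) = Θ(n^(log_7 49) · (log n)^(4+1)) = Θ(n^2 · (log n)^5).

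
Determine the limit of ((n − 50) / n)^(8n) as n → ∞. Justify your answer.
lim = e^(−400)

Rewrite as (1 − 50/n)^(8n). By the standard limit (1 + x/n)^n → e^x, we have (1 − 50/n)^n → e^(−50), and raising to the 8th power gives e^(−400).
More precisely, ln[(1 − 50/n)^(8n)] = 8n · ln(1 − 50/n) = 8n · (-50/n + O(1/n^2)) = -400 + O(1/n) → -400.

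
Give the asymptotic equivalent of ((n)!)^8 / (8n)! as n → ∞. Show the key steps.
((n)!)^8/(8n)! ~ ((2π·n)^(7/2) / sqrt(8)) · 8^(−8·n)  →  0

Write N = n. Stirling: N! ~ sqrt(2π N)(N/e)^N and (8N)! ~ sqrt(2π·8N)·(8N/e)^(8N).
  (N!)^8/(8N)! ~ (2π N)^(8/2) (N/e)^(8N) / [sqrt(2π·8N) (8N/e)^(8N)]
     = (2π N)^(8/2) / sqrt(2π·8N) · (N/(8N))^(8N)
     = (2π N)^((8−1)/2) / sqrt(8) · 8^(−8N).
Since 8^8 > 1, the factor 8^(−8N) decays exponentially, so the ratio → 0. Substituting N = n gives the stated form.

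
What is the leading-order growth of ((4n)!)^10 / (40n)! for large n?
((4n)!)^10/(40n)! ~ ((2π·4n)^(9/2) / sqrt(10)) · 10^(−10·4n)  →  0

Write N = 4n. Stirling: N! ~ sqrt(2π N)(N/e)^N and (10N)! ~ sqrt(2π·10N)·(10N/e)^(10N).
  (N!)^10/(10N)! ~ (2π N)^(10/2) (N/e)^(10N) / [sqrt(2π·10N) (10N/e)^(10N)]
     = (2π N)^(10/2) / sqrt(2π·10N) · (N/(10N))^(10N)
     = (2π N)^((10−1)/2) / sqrt(10) · 10^(−10N).
Since 10^10 > 1, the factor 10^(−10N) decays exponentially, so the ratio → 0. Substituting N = 4n gives the stated form.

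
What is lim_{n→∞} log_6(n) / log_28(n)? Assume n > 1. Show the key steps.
lim = ln(28) / ln(6) = log_6(28)

Change of base: log_6(n) = ln n / ln 6 and log_28(n) = ln n / ln 28. The ratio is (ln n / ln 6) · (ln 28 / ln n) = ln 28 / ln 6, a constant independent of n. So the limit is ln 28 / ln 6 = log_6(28).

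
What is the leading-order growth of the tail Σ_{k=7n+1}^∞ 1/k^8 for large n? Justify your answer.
Σ_{k>7n} 1/k^8 ~ 1/(7 · (7n)^7)

Compare to the integral: ∫_{7n}^∞ x^(−8) dx = [−x^(−7)/7]_{7n}^∞ = 1/((8−1)·(7n)^7). Euler-Maclaurin then gives
  Σ_{k>7n} 1/k^8 = ∫_{7n}^∞ dx/x^8 − 1/(2·(7n)^8) + O(1/(7n)^9).
(Equivalently this is ζ(8) − Σ_{k≤7n} 1/k^8.)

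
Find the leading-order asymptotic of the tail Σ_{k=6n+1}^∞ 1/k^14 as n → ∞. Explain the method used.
Σ_{k>6n} 1/k^14 ~ 1/(13 · (6n)^13)

Compare to the integral: ∫_{6n}^∞ x^(−14) dx = [−x^(−13)/13]_{6n}^∞ = 1/((14−1)·(6n)^13). Euler-Maclaurin then gives
  Σ_{k>6n} 1/k^14 = ∫_{6n}^∞ dx/x^14 − 1/(2·(6n)^14) + O(1/(6n)^15).
(Equivalently this is ζ(14) − Σ_{k≤6n} 1/k^14.)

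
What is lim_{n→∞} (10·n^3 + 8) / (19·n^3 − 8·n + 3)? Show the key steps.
lim = 10/19

For large n the leading n^3 terms dominate both numerator and denominator. Dividing top and bottom by n^3, every other term tends to 0, leaving 10/19.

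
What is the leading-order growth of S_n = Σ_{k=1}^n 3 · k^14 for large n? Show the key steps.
S_n ~ n^15 / 5

By integral comparison (Euler-Maclaurin), Σ_{k=1}^n 3 · k^14 = 3 · ∫_0^n x^14 dx + O(n^14) = 3 · n^15/15 = n^15 / 5 + O(n^14). (Equivalently, Faulhaber's formula gives the same leading term.)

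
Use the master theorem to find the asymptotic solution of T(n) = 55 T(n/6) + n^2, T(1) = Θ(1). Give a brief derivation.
T(n) = Θ(n^(log_6 55))

Master theorem: compare f(n) = n^2 to n^(log_6 55) where log_6 55 ≈ 2.237. Since 2 < log_6 55, we have f(n) = O(n^(log_6 55 − ε)) for some ε > 0 — Case 1. Hence T(n) = Θ(n^(log_6 55)).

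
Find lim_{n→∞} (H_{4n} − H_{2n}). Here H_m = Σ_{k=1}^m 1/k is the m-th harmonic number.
lim = ln(4/2) = ln 2

Euler-Maclaurin gives H_m = ln m + γ + 1/(2m) + O(1/m^2). The γ and O(1/m) terms cancel in the difference:
  H_{4n} − H_{2n} = ln(4n) − ln(2n) + O(1/n) = ln(4/2) + O(1/n).
Hence the limit is ln(4/2) = ln 2.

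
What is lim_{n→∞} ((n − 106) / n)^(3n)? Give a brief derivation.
lim = e^(−318)

Rewrite as (1 − 106/n)^(3n). By the standard limit (1 + x/n)^n → e^x, we have (1 − 106/n)^n → e^(−106), and raising to the 3rd power gives e^(−318).
More precisely, ln[(1 − 106/n)^(3n)] = 3n · ln(1 − 106/n) = 3n · (-106/n + O(1/n^2)) = -318 + O(1/n) → -318.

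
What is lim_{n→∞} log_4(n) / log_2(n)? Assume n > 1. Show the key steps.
lim = ln(2) / ln(4) = log_4(2)

Change of base: log_4(n) = ln n / ln 4 and log_2(n) = ln n / ln 2. The ratio is (ln n / ln 4) · (ln 2 / ln n) = ln 2 / ln 4, a constant independent of n. So the limit is ln 2 / ln 4 = log_4(2).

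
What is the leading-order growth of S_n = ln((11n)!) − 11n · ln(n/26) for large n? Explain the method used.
S_n ~ 11n · (ln 286 − 1) + O(ln n)

Stirling: ln((11n)!) = 11n ln(11n) − 11n + O(ln n).
  S_n = 11n ln(11n) − 11n − 11n ln(n/26) + O(ln n)
      = 11n ln(11n) − 11n ln n + 11n ln 26 − 11n + O(ln n)
      = 11n ln 11 + 11n ln 26 − 11n + O(ln n)
      = 11n (ln 286 − 1) + O(ln n).
Numerically ln(286) − 1 ≈ 4.6560.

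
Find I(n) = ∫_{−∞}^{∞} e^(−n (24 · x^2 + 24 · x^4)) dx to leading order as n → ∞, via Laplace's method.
I(n) ~ sqrt(π/(24n))

φ(x) = 24 · x^2 + 24 · x^4 has its unique global minimum at x* = 0 (since φ'(x) = 48x + 96x^3 = 0 only at x = 0 for real x with both coefficients positive, and φ → ∞ as |x| → ∞). At x* = 0, φ(0) = 0 and φ''(0) = 48. Laplace's method then gives
  I(n) ~ sqrt(2π / (n · φ''(0))) · e^(−n φ(0)) = sqrt(2π / (48n)) = sqrt(π/(24n)).
The 24 · x^4 term contributes only at subleading order (an O(1/n) relative correction).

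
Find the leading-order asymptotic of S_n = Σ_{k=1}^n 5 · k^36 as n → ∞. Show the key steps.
S_n ~ 5 · n^37 / 37

By integral comparison (Euler-Maclaurin), Σ_{k=1}^n 5 · k^36 = 5 · ∫_0^n x^36 dx + O(n^36) = 5 · n^37/37 + O(n^36). (Equivalently, Faulhaber's formula gives the same leading term.)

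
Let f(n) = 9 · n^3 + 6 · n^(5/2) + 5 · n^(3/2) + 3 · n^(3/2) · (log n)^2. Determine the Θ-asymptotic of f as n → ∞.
f(n) ∈ Θ(n^3)

Compare the terms by growth order. For large n, n^a · (log n)^b dominates n^a' · (log n)^b' iff a > a', or (a = a' and b > b'). Ranking the 4 terms shows the dominant one is 9 · n^3. Hence f(n) ∈ Θ(n^3).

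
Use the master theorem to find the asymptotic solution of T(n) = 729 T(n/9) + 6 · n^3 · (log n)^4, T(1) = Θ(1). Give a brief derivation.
T(n) = Θ(n^3 · (log n)^5)

Here log_9 729 = 3 and f(n) = 6 · n^3 · (log n)^4 = Θ(n^(log_9 729) · (log n)^4). This is the extended Case 2 of the master theorem (f matches the critical exponent up to log factors), giving T(n) = Θ(n^(log_9 729) · (log n)^(4+1)) = Θ(n^3 · (log n)^5).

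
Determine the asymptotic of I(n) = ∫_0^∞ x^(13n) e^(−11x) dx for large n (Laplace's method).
I(n) ~ (sqrt(2π·13n) / 11) · (13n/(11e))^(13n)

Write the integrand as exp(13n ln x − 11x) and set f(x) = 13n ln x − 11x. Then f'(x) = 13n/x − 11 = 0 at x* = 13n/11, and f''(x*) = −13n/x*^2 = −11^2/(13n). Laplace's method (interior maximum) gives
  I(n) ~ e^(f(x*)) · sqrt(2π / |f''(x*)|)
        = exp(13n ln(13n/11) − 13n) · sqrt(2π · 13n / 11^2)
        = (13n/11)^(13n) e^(−13n) · sqrt(2π·13n) / 11
        = (sqrt(2π·13n) / 11) · (13n/(11e))^(13n).
This matches Γ(13n+1)/11^(13n+1) with Stirling applied to Γ.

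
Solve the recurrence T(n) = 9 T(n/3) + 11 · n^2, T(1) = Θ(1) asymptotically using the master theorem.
T(n) = Θ(n^2 log n)

log_3 9 = 2, and f(n) = 11 · n^2 = Θ(n^(log_3 9)). This is Case 2 of the master theorem: T(n) = Θ(f(n) · log n) = Θ(n^2 log n).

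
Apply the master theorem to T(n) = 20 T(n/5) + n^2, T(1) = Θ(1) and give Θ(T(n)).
T(n) = Θ(n^2)

log_5 20 ≈ 1.861. f(n) = n^2 dominates n^(log_5 20) since 2 > 1.861, and the regularity condition a·f(n/b) = 20·(n/5)^2 = (20/25)·n^2 ≤ c·f(n) holds with c = 20/25 ≈ 0.8 < 1. So this is Case 3: T(n) = Θ(f(n)) = Θ(n^2).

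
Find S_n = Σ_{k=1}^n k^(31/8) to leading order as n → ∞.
S_n ~ (8/39) · n^(39/8)

Integral comparison: Σ_{k=1}^n k^(31/8) = ∫_0^n x^(31/8) dx + O(n^(31/8)). The integral is n^(1 + 31/8) / (1 + 31/8) = n^((31+8)/8) / ((31+8)/8) = (8/39) · n^(39/8).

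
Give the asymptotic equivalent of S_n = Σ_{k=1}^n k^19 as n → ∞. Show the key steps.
S_n ~ n^20 / 20

By integral comparison (Euler-Maclaurin), Σ_{k=1}^n k^19 = ∫_0^n x^19 dx + O(n^19) = n^20/20 + O(n^19). (Equivalently, Faulhaber's formula gives the same leading term.)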